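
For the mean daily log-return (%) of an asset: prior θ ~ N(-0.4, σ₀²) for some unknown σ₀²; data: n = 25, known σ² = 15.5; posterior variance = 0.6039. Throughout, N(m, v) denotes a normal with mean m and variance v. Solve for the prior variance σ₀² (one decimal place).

σ₀² = 23.3

For the Normal–Normal model with known σ², precisions add: τ_n = τ₀ + n/σ².
So 1/σ₀² = 1/0.6039 − 25/15.5 = 1.655903 − 1.612903 = 0.043000.
Hence σ₀² = 1/0.043000 ≈ 23.3.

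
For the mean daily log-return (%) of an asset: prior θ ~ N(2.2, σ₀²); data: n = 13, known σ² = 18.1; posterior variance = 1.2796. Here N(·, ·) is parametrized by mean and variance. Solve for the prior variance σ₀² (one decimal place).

σ₀² = 15.8

For the Normal–Normal model with known σ², precisions add: τ_n = τ₀ + n/σ².
So 1/σ₀² = 1/1.2796 − 13/18.1 = 0.781494 − 0.718232 = 0.063262.
Hence σ₀² = 1/0.063262 ≈ 15.8.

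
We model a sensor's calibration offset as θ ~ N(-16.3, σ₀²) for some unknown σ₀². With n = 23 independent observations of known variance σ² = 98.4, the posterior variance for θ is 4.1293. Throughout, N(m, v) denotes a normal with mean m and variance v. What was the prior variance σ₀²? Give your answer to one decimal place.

Posterior precision equals prior precision plus data precision: 1/σ_n² = 1/σ₀² + n/σ².
So 1/σ₀² = 1/4.1293 − 23/98.4 = 0.242172 − 0.233740 = 0.008432.
Hence σ₀² = 1/0.008432 ≈ 118.6.

σ₀² = 118.6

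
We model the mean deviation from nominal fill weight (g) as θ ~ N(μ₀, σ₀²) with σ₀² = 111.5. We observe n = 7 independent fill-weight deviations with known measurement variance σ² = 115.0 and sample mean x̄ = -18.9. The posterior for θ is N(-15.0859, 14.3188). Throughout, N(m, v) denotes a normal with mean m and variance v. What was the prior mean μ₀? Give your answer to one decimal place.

μ₀ = 10.8

With known observation variance, the Normal–Normal posterior has precision τ_n = τ₀ + n/σ² and mean μ_n = (τ₀μ₀ + (n/σ²)x̄)/τ_n.
Here τ₀ = 1/111.5 = 0.008969 and τ_data = 7/115.0 = 0.060870, so τ_n = 0.069839.
Rearranging for μ₀: μ₀ = (μ_n·τ_n − τ_data·x̄)/τ₀ = (-15.0859·0.069839 − 0.060870·-18.9) / 0.008969 = 0.096859/0.008969 ≈ 10.8.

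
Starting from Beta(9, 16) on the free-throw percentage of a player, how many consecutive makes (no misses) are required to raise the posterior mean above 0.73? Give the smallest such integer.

k = 35

After k makes and 0 misses the posterior is Beta(9+k, 16), with mean (9+k)/(9+16+k).
Set (9+k)/(25+k) > 0.73 and solve: k > (0.73·25 − 9)/(1 − 0.73) = 34.259.
The smallest integer exceeding 34.259 is 35.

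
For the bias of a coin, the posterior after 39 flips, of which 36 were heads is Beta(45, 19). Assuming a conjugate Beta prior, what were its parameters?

Beta is conjugate to the binomial likelihood: posterior = Beta(a+s, b+f).
So a = 45 − 36 = 9 and b = 19 − 3 = 16.

Beta(9, 16)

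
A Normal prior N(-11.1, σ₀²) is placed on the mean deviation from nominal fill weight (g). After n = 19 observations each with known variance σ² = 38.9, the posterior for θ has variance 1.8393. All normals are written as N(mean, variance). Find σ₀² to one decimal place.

σ₀² = 18.1

For the Normal–Normal model with known σ², precisions add: τ_n = τ₀ + n/σ².
So 1/σ₀² = 1/1.8393 − 19/38.9 = 0.543685 − 0.488432 = 0.055253.
Hence σ₀² = 1/0.055253 ≈ 18.1.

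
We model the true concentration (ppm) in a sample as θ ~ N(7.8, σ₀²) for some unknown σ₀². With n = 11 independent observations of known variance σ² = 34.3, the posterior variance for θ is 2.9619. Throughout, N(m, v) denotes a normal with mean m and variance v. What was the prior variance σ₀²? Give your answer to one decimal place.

Posterior precision equals prior precision plus data precision: 1/σ_n² = 1/σ₀² + n/σ².
So 1/σ₀² = 1/2.9619 − 11/34.3 = 0.337621 − 0.320700 = 0.016921.
Hence σ₀² = 1/0.016921 ≈ 59.1.

σ₀² = 59.1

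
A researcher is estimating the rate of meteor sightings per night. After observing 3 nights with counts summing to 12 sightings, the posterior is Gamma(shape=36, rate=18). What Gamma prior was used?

Gamma(shape=24, rate=15)

Gamma–Poisson conjugacy: posterior shape = α + Σxᵢ, posterior rate = β + n.
So α = 36 − 12 = 24 and β = 18 − 3 = 15.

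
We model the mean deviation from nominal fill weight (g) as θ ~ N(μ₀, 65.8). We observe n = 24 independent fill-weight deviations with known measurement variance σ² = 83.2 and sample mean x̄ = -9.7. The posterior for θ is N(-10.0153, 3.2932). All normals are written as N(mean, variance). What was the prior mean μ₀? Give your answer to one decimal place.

μ₀ = -16.0

With known observation variance, the Normal–Normal posterior has precision τ_n = τ₀ + n/σ² and mean μ_n = (τ₀μ₀ + (n/σ²)x̄)/τ_n.
Here τ₀ = 1/65.8 = 0.015198 and τ_data = 24/83.2 = 0.288462, so τ_n = 0.303660.
Rearranging for μ₀: μ₀ = (μ_n·τ_n − τ_data·x̄)/τ₀ = (-10.0153·0.303660 − 0.288462·-9.7) / 0.015198 = -0.243165/0.015198 ≈ -16.0.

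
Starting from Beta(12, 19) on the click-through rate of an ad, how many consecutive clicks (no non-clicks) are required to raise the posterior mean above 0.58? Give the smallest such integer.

k = 15

After k clicks and 0 non-clicks the posterior is Beta(12+k, 19), with mean (12+k)/(12+19+k).
Set (12+k)/(31+k) > 0.58 and solve: k > (0.58·31 − 12)/(1 − 0.58) = 14.238.
The smallest integer exceeding 14.238 is 15, and checking k=15: (27)/(46) = 0.5870 > 0.58.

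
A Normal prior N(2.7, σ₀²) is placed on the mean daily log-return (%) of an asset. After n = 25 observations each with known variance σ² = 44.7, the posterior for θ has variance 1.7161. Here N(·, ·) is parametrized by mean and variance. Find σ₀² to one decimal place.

Posterior precision equals prior precision plus data precision: 1/σ_n² = 1/σ₀² + n/σ².
So 1/σ₀² = 1/1.7161 − 25/44.7 = 0.582717 − 0.559284 = 0.023433.
Hence σ₀² = 1/0.023433 ≈ 42.7.

σ₀² = 42.7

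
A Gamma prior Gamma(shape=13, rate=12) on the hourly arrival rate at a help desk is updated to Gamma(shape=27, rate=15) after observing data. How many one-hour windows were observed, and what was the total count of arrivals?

A Gamma(α, β) prior (rate parametrization) on a Poisson rate with n observations summing to S gives posterior Gamma(α+S, β+n).
Matching: Σxᵢ = 27 − 13 = 14 and n = 15 − 12 = 3.

n = 3 one-hour windows with total 14 arrivals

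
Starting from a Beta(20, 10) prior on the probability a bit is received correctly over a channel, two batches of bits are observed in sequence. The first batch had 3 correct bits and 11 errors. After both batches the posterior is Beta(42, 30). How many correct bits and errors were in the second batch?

19 correct bits and 9 errors

Because Beta–binomial updating is additive in the counts, the combined data contributed (α_post−α_prior, β_post−β_prior) successes and failures.
Total across both batches: 42−20=22 correct bits, 30−10=20 errors.
Subtract the first batch: 22−3=19 correct bits and 20−11=9 errors.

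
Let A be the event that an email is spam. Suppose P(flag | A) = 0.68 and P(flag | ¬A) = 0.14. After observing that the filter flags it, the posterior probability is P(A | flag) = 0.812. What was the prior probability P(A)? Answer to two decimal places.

P(A) = 0.47

Bayes' rule in odds form gives O(A|E) = O(A)·[P(E|A)/P(E|¬A)], hence O(A) = O(A|E)/LR.
Posterior odds = 0.812/(1−0.812) = 4.3191. LR = 0.68/0.14 = 4.8571.
Prior odds = 4.3191/4.8571 = 0.8892, so P(A) = 0.8892/(1+0.8892) ≈ 0.47.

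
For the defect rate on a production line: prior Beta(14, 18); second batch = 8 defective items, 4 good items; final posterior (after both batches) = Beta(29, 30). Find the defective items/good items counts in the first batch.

Sequential conjugate updates are equivalent to a single update on the pooled data, so total successes = posterior α − prior α and total failures = posterior β − prior β.
Total across both batches: 29−14=15 defective items, 30−18=12 good items.
Subtract the second batch: 15−8=7 defective items and 12−4=8 good items.

7 defective items and 8 good items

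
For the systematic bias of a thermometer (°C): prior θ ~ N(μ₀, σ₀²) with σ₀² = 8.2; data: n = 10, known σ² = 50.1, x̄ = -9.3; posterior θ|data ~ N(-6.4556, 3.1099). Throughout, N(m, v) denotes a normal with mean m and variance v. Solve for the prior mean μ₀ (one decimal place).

μ₀ = -1.8

The posterior mean is a precision-weighted average: μ_n = (τ₀μ₀ + τ_data·x̄)/(τ₀+τ_data), with τ₀=1/σ₀² and τ_data=n/σ².
Here τ₀ = 1/8.2 = 0.121951 and τ_data = 10/50.1 = 0.199601, so τ_n = 0.321552.
Rearranging for μ₀: μ₀ = (μ_n·τ_n − τ_data·x̄)/τ₀ = (-6.4556·0.321552 − 0.199601·-9.3) / 0.121951 = -0.219522/0.121951 ≈ -1.8.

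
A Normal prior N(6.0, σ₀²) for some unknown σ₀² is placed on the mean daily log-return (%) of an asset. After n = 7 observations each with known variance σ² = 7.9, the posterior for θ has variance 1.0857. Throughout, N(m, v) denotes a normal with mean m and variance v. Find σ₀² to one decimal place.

Posterior precision equals prior precision plus data precision: 1/σ_n² = 1/σ₀² + n/σ².
So 1/σ₀² = 1/1.0857 − 7/7.9 = 0.921065 − 0.886076 = 0.034989.
Hence σ₀² = 1/0.034989 ≈ 28.6.

σ₀² = 28.6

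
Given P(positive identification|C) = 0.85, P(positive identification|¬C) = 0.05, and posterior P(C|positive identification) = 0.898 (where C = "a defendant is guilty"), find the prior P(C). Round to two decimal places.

P(C) = 0.34

In odds form, posterior odds = prior odds × likelihood ratio, so prior odds = posterior odds ÷ LR.
Posterior odds = 0.898/(1−0.898) = 8.8039. LR = 0.85/0.05 = 17.0000.
Prior odds = 8.8039/17.0000 = 0.5179, so P(C) = 0.5179/(1+0.5179) ≈ 0.34.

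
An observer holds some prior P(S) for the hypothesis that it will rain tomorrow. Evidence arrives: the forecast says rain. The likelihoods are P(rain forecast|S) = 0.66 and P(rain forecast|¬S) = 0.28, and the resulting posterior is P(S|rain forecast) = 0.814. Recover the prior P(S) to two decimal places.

Bayes' rule in odds form gives O(S|E) = O(S)·[P(E|S)/P(E|¬S)], hence O(S) = O(S|E)/LR.
Posterior odds = 0.814/(1−0.814) = 4.3763. LR = 0.66/0.28 = 2.3571.
Prior odds = 4.3763/2.3571 = 1.8566, so P(S) = 1.8566/(1+1.8566) ≈ 0.65.

P(S) = 0.65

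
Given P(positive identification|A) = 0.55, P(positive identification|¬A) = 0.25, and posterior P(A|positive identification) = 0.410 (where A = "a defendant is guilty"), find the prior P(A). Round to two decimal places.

P(A) = 0.24

Bayes' rule in odds form gives O(A|E) = O(A)·[P(E|A)/P(E|¬A)], hence O(A) = O(A|E)/LR.
Posterior odds = 0.410/(1−0.410) = 0.6949. LR = 0.55/0.25 = 2.2000.
Prior odds = 0.6949/2.2000 = 0.3159, so P(A) = 0.3159/(1+0.3159) ≈ 0.24.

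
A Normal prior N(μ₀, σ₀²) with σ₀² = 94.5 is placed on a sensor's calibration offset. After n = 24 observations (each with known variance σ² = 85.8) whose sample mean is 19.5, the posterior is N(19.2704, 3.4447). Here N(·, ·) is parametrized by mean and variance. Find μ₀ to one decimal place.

μ₀ = 13.2

With known observation variance, the Normal–Normal posterior has precision τ_n = τ₀ + n/σ² and mean μ_n = (τ₀μ₀ + (n/σ²)x̄)/τ_n.
Here τ₀ = 1/94.5 = 0.010582 and τ_data = 24/85.8 = 0.279720, so τ_n = 0.290302.
Rearranging for μ₀: μ₀ = (μ_n·τ_n − τ_data·x̄)/τ₀ = (19.2704·0.290302 − 0.279720·19.5) / 0.010582 = 0.139696/0.010582 ≈ 13.2.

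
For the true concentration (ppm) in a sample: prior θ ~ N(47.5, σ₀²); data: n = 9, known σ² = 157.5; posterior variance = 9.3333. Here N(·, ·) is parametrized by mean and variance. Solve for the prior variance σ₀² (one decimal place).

σ₀² = 20.0

For the Normal–Normal model with known σ², precisions add: τ_n = τ₀ + n/σ².
So 1/σ₀² = 1/9.3333 − 9/157.5 = 0.107143 − 0.057143 = 0.050000.
Hence σ₀² = 1/0.050000 ≈ 20.0.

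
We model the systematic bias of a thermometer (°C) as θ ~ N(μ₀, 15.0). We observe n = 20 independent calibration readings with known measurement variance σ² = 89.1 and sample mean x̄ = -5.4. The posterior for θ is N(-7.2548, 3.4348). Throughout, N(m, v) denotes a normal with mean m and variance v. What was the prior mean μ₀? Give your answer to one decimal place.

μ₀ = -13.5

With known observation variance, the Normal–Normal posterior has precision τ_n = τ₀ + n/σ² and mean μ_n = (τ₀μ₀ + (n/σ²)x̄)/τ_n.
Here τ₀ = 1/15.0 = 0.066667 and τ_data = 20/89.1 = 0.224467, so τ_n = 0.291134.
Rearranging for μ₀: μ₀ = (μ_n·τ_n − τ_data·x̄)/τ₀ = (-7.2548·0.291134 − 0.224467·-5.4) / 0.066667 = -0.899997/0.066667 ≈ -13.5.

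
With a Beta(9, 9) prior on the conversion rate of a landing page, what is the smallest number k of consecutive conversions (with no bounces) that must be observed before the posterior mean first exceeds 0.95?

After k conversions and 0 bounces the posterior is Beta(9+k, 9), with mean (9+k)/(9+9+k).
Set (9+k)/(18+k) > 0.95 and solve: k > (0.95·18 − 9)/(1 − 0.95) = 162.000.
The smallest integer exceeding 162.000 is 163, and checking k=163: (172)/(181) = 0.9503 > 0.95.

k = 163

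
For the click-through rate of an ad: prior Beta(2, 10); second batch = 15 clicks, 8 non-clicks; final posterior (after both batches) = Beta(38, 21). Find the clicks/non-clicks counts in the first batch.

Sequential conjugate updates are equivalent to a single update on the pooled data, so total successes = posterior α − prior α and total failures = posterior β − prior β.
Total across both batches: 38−2=36 clicks, 21−10=11 non-clicks.
Subtract the second batch: 36−15=21 clicks and 11−8=3 non-clicks.

21 clicks and 3 non-clicks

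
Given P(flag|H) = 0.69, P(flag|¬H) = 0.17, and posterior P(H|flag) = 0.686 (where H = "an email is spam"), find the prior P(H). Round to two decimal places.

Bayes' rule in odds form gives O(H|E) = O(H)·[P(E|H)/P(E|¬H)], hence O(H) = O(H|E)/LR.
Posterior odds = 0.686/(1−0.686) = 2.1847. LR = 0.69/0.17 = 4.0588.
Prior odds = 2.1847/4.0588 = 0.5383, so P(H) = 0.5383/(1+0.5383) ≈ 0.35.

P(H) = 0.35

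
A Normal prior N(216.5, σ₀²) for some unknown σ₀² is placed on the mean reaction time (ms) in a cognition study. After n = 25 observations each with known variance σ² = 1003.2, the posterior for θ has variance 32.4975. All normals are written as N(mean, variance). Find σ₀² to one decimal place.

For the Normal–Normal model with known σ², precisions add: τ_n = τ₀ + n/σ².
So 1/σ₀² = 1/32.4975 − 25/1003.2 = 0.030772 − 0.024920 = 0.005852.
Hence σ₀² = 1/0.005852 ≈ 170.9.

σ₀² = 170.9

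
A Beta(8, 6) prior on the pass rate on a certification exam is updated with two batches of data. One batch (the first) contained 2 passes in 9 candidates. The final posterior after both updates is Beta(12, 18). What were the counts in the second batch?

Because Beta–binomial updating is additive in the counts, the combined data contributed (α_post−α_prior, β_post−β_prior) successes and failures.
Total across both batches: 12−8=4 passes, 18−6=12 failures.
Subtract the first batch: 4−2=2 passes and 12−7=5 failures.

2 passes and 5 failures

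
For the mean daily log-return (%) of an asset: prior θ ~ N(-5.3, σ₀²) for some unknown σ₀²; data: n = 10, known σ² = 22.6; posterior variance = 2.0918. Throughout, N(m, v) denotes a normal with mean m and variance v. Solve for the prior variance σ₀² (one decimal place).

σ₀² = 28.1

Posterior precision equals prior precision plus data precision: 1/σ_n² = 1/σ₀² + n/σ².
So 1/σ₀² = 1/2.0918 − 10/22.6 = 0.478057 − 0.442478 = 0.035579.
Hence σ₀² = 1/0.035579 ≈ 28.1.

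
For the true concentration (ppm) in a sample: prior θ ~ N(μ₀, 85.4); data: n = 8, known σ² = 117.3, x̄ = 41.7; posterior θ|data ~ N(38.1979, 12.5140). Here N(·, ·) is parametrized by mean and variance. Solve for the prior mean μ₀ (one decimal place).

With known observation variance, the Normal–Normal posterior has precision τ_n = τ₀ + n/σ² and mean μ_n = (τ₀μ₀ + (n/σ²)x̄)/τ_n.
Here τ₀ = 1/85.4 = 0.011710 and τ_data = 8/117.3 = 0.068201, so τ_n = 0.079911.
Rearranging for μ₀: μ₀ = (μ_n·τ_n − τ_data·x̄)/τ₀ = (38.1979·0.079911 − 0.068201·41.7) / 0.011710 = 0.208451/0.011710 ≈ 17.8.

μ₀ = 17.8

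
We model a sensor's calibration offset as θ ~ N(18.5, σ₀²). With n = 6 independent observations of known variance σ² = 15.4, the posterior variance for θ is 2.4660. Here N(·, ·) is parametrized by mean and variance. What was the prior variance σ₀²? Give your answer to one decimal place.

For the Normal–Normal model with known σ², precisions add: τ_n = τ₀ + n/σ².
So 1/σ₀² = 1/2.4660 − 6/15.4 = 0.405515 − 0.389610 = 0.015905.
Hence σ₀² = 1/0.015905 ≈ 62.9.

σ₀² = 62.9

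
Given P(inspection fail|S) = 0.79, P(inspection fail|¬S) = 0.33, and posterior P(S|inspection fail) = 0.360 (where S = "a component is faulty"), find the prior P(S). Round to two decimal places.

Bayes' rule in odds form gives O(S|E) = O(S)·[P(E|S)/P(E|¬S)], hence O(S) = O(S|E)/LR.
Posterior odds = 0.360/(1−0.360) = 0.5625. LR = 0.79/0.33 = 2.3939.
Prior odds = 0.5625/2.3939 = 0.2350, so P(S) = 0.2350/(1+0.2350) ≈ 0.19.

P(S) = 0.19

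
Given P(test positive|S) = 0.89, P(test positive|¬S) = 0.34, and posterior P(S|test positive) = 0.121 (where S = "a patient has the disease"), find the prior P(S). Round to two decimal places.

In odds form, posterior odds = prior odds × likelihood ratio, so prior odds = posterior odds ÷ LR.
Posterior odds = 0.121/(1−0.121) = 0.1377. LR = 0.89/0.34 = 2.6176.
Prior odds = 0.1377/2.6176 = 0.0526, so P(S) = 0.0526/(1+0.0526) ≈ 0.05.

P(S) = 0.05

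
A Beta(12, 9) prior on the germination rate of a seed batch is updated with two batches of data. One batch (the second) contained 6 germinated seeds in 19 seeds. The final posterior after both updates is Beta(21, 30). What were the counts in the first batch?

3 germinated seeds and 8 non-germinating seeds

Sequential conjugate updates are equivalent to a single update on the pooled data, so total successes = posterior α − prior α and total failures = posterior β − prior β.
Total across both batches: 21−12=9 germinated seeds, 30−9=21 non-germinating seeds.
Subtract the second batch: 9−6=3 germinated seeds and 21−13=8 non-germinating seeds.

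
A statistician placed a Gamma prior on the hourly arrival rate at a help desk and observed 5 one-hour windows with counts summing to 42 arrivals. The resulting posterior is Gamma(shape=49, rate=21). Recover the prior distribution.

Gamma–Poisson conjugacy: posterior shape = α + Σxᵢ, posterior rate = β + n.
So α = 49 − 42 = 7 and β = 21 − 5 = 16.

Gamma(shape=7, rate=16)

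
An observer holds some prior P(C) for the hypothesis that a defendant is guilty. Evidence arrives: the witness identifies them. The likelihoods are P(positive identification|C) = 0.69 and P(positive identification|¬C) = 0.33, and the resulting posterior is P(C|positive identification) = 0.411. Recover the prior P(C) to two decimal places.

P(C) = 0.25

In odds form, posterior odds = prior odds × likelihood ratio, so prior odds = posterior odds ÷ LR.
Posterior odds = 0.411/(1−0.411) = 0.6978. LR = 0.69/0.33 = 2.0909.
Prior odds = 0.6978/2.0909 = 0.3337, so P(C) = 0.3337/(1+0.3337) ≈ 0.25.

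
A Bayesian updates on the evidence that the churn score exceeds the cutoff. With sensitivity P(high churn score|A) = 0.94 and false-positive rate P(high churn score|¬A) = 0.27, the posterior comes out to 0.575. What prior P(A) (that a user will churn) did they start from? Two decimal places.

P(A) = 0.28

In odds form, posterior odds = prior odds × likelihood ratio, so prior odds = posterior odds ÷ LR.
Posterior odds = 0.575/(1−0.575) = 1.3529. LR = 0.94/0.27 = 3.4815.
Prior odds = 1.3529/3.4815 = 0.3886, so P(A) = 0.3886/(1+0.3886) ≈ 0.28.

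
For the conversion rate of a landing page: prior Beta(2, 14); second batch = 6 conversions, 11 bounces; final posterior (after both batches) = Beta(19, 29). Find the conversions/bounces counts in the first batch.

Sequential conjugate updates are equivalent to a single update on the pooled data, so total successes = posterior α − prior α and total failures = posterior β − prior β.
Total across both batches: 19−2=17 conversions, 29−14=15 bounces.
Subtract the second batch: 17−6=11 conversions and 15−11=4 bounces.

11 conversions and 4 bounces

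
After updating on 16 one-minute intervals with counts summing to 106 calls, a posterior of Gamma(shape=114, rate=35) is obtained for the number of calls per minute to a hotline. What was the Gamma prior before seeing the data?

Gamma(shape=8, rate=19)

Gamma–Poisson conjugacy: posterior shape = α + Σxᵢ, posterior rate = β + n.
So α = 114 − 106 = 8 and β = 35 − 16 = 19.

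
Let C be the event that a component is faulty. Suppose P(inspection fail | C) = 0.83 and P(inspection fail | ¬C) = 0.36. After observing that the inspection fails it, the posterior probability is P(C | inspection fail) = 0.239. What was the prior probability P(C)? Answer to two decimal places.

P(C) = 0.12

In odds form, posterior odds = prior odds × likelihood ratio, so prior odds = posterior odds ÷ LR.
Posterior odds = 0.239/(1−0.239) = 0.3141. LR = 0.83/0.36 = 2.3056.
Prior odds = 0.3141/2.3056 = 0.1362, so P(C) = 0.1362/(1+0.1362) ≈ 0.12.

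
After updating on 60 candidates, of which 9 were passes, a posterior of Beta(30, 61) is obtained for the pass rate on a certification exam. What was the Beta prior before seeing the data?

Under Beta–binomial conjugacy the posterior parameters are (α+s, β+f).
Subtract the data counts: 30−9=21, 61−51=10.

Beta(21, 10)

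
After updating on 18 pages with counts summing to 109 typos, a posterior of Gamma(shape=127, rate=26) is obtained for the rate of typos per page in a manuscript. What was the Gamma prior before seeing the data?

Gamma(shape=18, rate=8)

Gamma–Poisson conjugacy: posterior shape = α + Σxᵢ, posterior rate = β + n.
So α = 127 − 109 = 18 and β = 26 − 18 = 8.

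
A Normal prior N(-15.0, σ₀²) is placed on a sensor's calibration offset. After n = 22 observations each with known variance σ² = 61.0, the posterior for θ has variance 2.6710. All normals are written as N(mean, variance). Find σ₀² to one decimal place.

Posterior precision equals prior precision plus data precision: 1/σ_n² = 1/σ₀² + n/σ².
So 1/σ₀² = 1/2.6710 − 22/61.0 = 0.374392 − 0.360656 = 0.013736.
Hence σ₀² = 1/0.013736 ≈ 72.8.

σ₀² = 72.8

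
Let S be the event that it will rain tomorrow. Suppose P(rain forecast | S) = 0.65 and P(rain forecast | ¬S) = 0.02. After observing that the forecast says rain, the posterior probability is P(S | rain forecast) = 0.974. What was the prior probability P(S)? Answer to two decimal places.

In odds form, posterior odds = prior odds × likelihood ratio, so prior odds = posterior odds ÷ LR.
Posterior odds = 0.974/(1−0.974) = 37.4615. LR = 0.65/0.02 = 32.5000.
Prior odds = 37.4615/32.5000 = 1.1527, so P(S) = 1.1527/(1+1.1527) ≈ 0.54.

P(S) = 0.54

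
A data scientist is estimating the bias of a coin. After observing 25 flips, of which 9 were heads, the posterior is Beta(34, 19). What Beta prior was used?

Under Beta–binomial conjugacy the posterior parameters are (a+s, b+f).
Subtract the data counts: 34−9=25, 19−16=3.

Beta(25, 3)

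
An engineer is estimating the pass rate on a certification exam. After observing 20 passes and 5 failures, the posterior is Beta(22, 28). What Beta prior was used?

A Beta(a, b) prior with s successes and f failures in binomial data gives a Beta(a+s, b+f) posterior.
So a = 22 − 20 = 2 and b = 28 − 5 = 23.

Beta(2, 23)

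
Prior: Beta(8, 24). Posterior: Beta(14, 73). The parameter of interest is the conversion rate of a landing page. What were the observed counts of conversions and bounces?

Beta is conjugate to the binomial likelihood: posterior = Beta(α+s, β+f).
Match parameters: s=14−8=6, f=73−24=49.

6 conversions and 49 bounces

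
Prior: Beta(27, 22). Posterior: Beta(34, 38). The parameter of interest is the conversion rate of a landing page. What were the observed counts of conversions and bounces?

7 conversions and 16 bounces

A Beta(α, β) prior with s successes and f failures in binomial data gives a Beta(α+s, β+f) posterior.
Match parameters: s=34−27=7, f=38−22=16.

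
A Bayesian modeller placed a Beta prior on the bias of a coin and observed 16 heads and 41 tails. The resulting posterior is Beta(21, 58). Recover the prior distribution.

Beta(5, 17)

A Beta(a, b) prior with s successes and f failures in binomial data gives a Beta(a+s, b+f) posterior.
So a = 21 − 16 = 5 and b = 58 − 41 = 17.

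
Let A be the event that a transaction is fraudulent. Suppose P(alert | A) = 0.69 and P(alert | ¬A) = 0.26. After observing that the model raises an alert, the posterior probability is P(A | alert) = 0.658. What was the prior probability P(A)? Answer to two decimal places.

P(A) = 0.42

Bayes' rule in odds form gives O(A|E) = O(A)·[P(E|A)/P(E|¬A)], hence O(A) = O(A|E)/LR.
Posterior odds = 0.658/(1−0.658) = 1.9240. LR = 0.69/0.26 = 2.6538.
Prior odds = 1.9240/2.6538 = 0.7250, so P(A) = 0.7250/(1+0.7250) ≈ 0.42.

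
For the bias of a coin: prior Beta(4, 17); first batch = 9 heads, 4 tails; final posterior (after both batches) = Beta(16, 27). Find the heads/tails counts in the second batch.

3 heads and 6 tails

Because Beta–binomial updating is additive in the counts, the combined data contributed (α_post−α_prior, β_post−β_prior) successes and failures.
Total across both batches: 16−4=12 heads, 27−17=10 tails.
Subtract the first batch: 12−9=3 heads and 10−4=6 tails.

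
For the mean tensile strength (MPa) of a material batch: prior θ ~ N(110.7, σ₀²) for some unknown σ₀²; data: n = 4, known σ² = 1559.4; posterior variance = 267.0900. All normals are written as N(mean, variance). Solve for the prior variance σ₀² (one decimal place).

σ₀² = 848.2

For the Normal–Normal model with known σ², precisions add: τ_n = τ₀ + n/σ².
So 1/σ₀² = 1/267.0900 − 4/1559.4 = 0.003744 − 0.002565 = 0.001179.
Hence σ₀² = 1/0.001179 ≈ 848.2.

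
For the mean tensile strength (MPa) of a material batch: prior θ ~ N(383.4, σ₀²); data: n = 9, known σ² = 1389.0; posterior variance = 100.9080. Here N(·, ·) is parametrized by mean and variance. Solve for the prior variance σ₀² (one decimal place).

σ₀² = 291.5

Posterior precision equals prior precision plus data precision: 1/σ_n² = 1/σ₀² + n/σ².
So 1/σ₀² = 1/100.9080 − 9/1389.0 = 0.009910 − 0.006479 = 0.003431.
Hence σ₀² = 1/0.003431 ≈ 291.5.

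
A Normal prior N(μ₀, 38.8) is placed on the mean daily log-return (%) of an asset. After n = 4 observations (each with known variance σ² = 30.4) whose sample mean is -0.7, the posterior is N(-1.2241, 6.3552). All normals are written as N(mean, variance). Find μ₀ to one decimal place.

μ₀ = -3.9

With known observation variance, the Normal–Normal posterior has precision τ_n = τ₀ + n/σ² and mean μ_n = (τ₀μ₀ + (n/σ²)x̄)/τ_n.
Here τ₀ = 1/38.8 = 0.025773 and τ_data = 4/30.4 = 0.131579, so τ_n = 0.157352.
Rearranging for μ₀: μ₀ = (μ_n·τ_n − τ_data·x̄)/τ₀ = (-1.2241·0.157352 − 0.131579·-0.7) / 0.025773 = -0.100509/0.025773 ≈ -3.9.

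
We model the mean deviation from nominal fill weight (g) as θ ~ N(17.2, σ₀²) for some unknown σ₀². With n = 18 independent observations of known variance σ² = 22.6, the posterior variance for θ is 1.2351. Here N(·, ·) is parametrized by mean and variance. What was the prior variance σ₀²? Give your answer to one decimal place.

σ₀² = 75.8

For the Normal–Normal model with known σ², precisions add: τ_n = τ₀ + n/σ².
So 1/σ₀² = 1/1.2351 − 18/22.6 = 0.809651 − 0.796460 = 0.013191.
Hence σ₀² = 1/0.013191 ≈ 75.8.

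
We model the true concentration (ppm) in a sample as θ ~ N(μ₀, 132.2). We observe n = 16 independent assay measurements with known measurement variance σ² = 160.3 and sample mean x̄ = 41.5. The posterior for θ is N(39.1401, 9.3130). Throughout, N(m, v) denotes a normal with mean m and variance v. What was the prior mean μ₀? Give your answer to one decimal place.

μ₀ = 8.0

The posterior mean is a precision-weighted average: μ_n = (τ₀μ₀ + τ_data·x̄)/(τ₀+τ_data), with τ₀=1/σ₀² and τ_data=n/σ².
Here τ₀ = 1/132.2 = 0.007564 and τ_data = 16/160.3 = 0.099813, so τ_n = 0.107377.
Rearranging for μ₀: μ₀ = (μ_n·τ_n − τ_data·x̄)/τ₀ = (39.1401·0.107377 − 0.099813·41.5) / 0.007564 = 0.060507/0.007564 ≈ 8.0.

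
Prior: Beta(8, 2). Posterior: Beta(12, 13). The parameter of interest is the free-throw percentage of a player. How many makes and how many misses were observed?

Beta is conjugate to the binomial likelihood: posterior = Beta(a+s, b+f).
Match parameters: s=12−8=4, f=13−2=11.

4 makes and 11 misses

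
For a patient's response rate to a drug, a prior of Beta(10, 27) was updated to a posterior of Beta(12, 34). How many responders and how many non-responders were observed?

Under Beta–binomial conjugacy the posterior parameters are (α+s, β+f).
Match parameters: s=12−10=2, f=34−27=7.

2 responders and 7 non-responders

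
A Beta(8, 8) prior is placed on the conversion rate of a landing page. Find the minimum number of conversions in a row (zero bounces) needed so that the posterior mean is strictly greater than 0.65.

k = 7

After k conversions and 0 bounces the posterior is Beta(8+k, 8), with mean (8+k)/(8+8+k).
Set (8+k)/(16+k) > 0.65 and solve: k > (0.65·16 − 8)/(1 − 0.65) = 6.857.
The smallest integer exceeding 6.857 is 7.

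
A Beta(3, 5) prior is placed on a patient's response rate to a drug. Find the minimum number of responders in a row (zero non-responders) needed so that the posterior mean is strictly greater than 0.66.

After k responders and 0 non-responders the posterior is Beta(3+k, 5), with mean (3+k)/(3+5+k).
Set (3+k)/(8+k) > 0.66 and solve: k > (0.66·8 − 3)/(1 − 0.66) = 6.706.
The smallest integer exceeding 6.706 is 7, and checking k=7: (10)/(15) = 0.6667 > 0.66.

k = 7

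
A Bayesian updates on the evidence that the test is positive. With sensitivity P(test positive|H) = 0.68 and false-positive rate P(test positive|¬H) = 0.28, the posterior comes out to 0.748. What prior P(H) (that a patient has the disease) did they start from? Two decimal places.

In odds form, posterior odds = prior odds × likelihood ratio, so prior odds = posterior odds ÷ LR.
Posterior odds = 0.748/(1−0.748) = 2.9683. LR = 0.68/0.28 = 2.4286.
Prior odds = 2.9683/2.4286 = 1.2222, so P(H) = 1.2222/(1+1.2222) ≈ 0.55.

P(H) = 0.55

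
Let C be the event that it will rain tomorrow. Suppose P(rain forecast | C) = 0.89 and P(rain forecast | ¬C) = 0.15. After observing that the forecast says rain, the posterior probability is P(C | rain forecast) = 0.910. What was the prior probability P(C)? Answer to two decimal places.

Bayes' rule in odds form gives O(C|E) = O(C)·[P(E|C)/P(E|¬C)], hence O(C) = O(C|E)/LR.
Posterior odds = 0.910/(1−0.910) = 10.1111. LR = 0.89/0.15 = 5.9333.
Prior odds = 10.1111/5.9333 = 1.7041, so P(C) = 1.7041/(1+1.7041) ≈ 0.63.

P(C) = 0.63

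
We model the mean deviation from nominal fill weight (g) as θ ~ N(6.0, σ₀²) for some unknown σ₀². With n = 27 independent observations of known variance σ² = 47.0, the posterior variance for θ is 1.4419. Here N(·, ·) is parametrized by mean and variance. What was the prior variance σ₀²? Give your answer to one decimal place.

For the Normal–Normal model with known σ², precisions add: τ_n = τ₀ + n/σ².
So 1/σ₀² = 1/1.4419 − 27/47.0 = 0.693529 − 0.574468 = 0.119061.
Hence σ₀² = 1/0.119061 ≈ 8.4.

σ₀² = 8.4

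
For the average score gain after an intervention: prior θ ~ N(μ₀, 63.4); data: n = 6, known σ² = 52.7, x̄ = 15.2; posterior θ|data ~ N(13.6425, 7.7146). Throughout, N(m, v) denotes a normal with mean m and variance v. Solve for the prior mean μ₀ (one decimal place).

With known observation variance, the Normal–Normal posterior has precision τ_n = τ₀ + n/σ² and mean μ_n = (τ₀μ₀ + (n/σ²)x̄)/τ_n.
Here τ₀ = 1/63.4 = 0.015773 and τ_data = 6/52.7 = 0.113852, so τ_n = 0.129625.
Rearranging for μ₀: μ₀ = (μ_n·τ_n − τ_data·x̄)/τ₀ = (13.6425·0.129625 − 0.113852·15.2) / 0.015773 = 0.037859/0.015773 ≈ 2.4.

μ₀ = 2.4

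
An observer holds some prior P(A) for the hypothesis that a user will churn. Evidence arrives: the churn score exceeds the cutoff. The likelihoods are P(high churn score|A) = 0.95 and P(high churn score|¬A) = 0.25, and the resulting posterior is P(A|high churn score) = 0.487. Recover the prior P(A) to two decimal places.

P(A) = 0.20

In odds form, posterior odds = prior odds × likelihood ratio, so prior odds = posterior odds ÷ LR.
Posterior odds = 0.487/(1−0.487) = 0.9493. LR = 0.95/0.25 = 3.8000.
Prior odds = 0.9493/3.8000 = 0.2498, so P(A) = 0.2498/(1+0.2498) ≈ 0.20.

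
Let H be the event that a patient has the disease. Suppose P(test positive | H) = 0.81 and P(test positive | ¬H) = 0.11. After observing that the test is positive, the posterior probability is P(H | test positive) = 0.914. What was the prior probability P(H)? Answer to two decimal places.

In odds form, posterior odds = prior odds × likelihood ratio, so prior odds = posterior odds ÷ LR.
Posterior odds = 0.914/(1−0.914) = 10.6279. LR = 0.81/0.11 = 7.3636.
Prior odds = 10.6279/7.3636 = 1.4433, so P(H) = 1.4433/(1+1.4433) ≈ 0.59.

P(H) = 0.59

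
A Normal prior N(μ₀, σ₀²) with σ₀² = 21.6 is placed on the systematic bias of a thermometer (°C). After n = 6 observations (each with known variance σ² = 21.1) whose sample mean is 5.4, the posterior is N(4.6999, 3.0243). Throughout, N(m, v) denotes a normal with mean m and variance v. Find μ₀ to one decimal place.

μ₀ = 0.4

The posterior mean is a precision-weighted average: μ_n = (τ₀μ₀ + τ_data·x̄)/(τ₀+τ_data), with τ₀=1/σ₀² and τ_data=n/σ².
Here τ₀ = 1/21.6 = 0.046296 and τ_data = 6/21.1 = 0.284360, so τ_n = 0.330656.
Rearranging for μ₀: μ₀ = (μ_n·τ_n − τ_data·x̄)/τ₀ = (4.6999·0.330656 − 0.284360·5.4) / 0.046296 = 0.018506/0.046296 ≈ 0.4.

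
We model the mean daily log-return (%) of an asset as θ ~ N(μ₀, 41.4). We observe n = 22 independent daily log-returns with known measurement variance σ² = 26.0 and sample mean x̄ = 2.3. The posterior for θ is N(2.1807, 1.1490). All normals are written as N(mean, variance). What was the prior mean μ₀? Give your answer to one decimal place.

The posterior mean is a precision-weighted average: μ_n = (τ₀μ₀ + τ_data·x̄)/(τ₀+τ_data), with τ₀=1/σ₀² and τ_data=n/σ².
Here τ₀ = 1/41.4 = 0.024155 and τ_data = 22/26.0 = 0.846154, so τ_n = 0.870309.
Rearranging for μ₀: μ₀ = (μ_n·τ_n − τ_data·x̄)/τ₀ = (2.1807·0.870309 − 0.846154·2.3) / 0.024155 = -0.048271/0.024155 ≈ -2.0.

μ₀ = -2.0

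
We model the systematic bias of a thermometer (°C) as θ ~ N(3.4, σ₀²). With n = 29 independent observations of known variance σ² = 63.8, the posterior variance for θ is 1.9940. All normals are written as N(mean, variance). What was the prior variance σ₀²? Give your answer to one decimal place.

For the Normal–Normal model with known σ², precisions add: τ_n = τ₀ + n/σ².
So 1/σ₀² = 1/1.9940 − 29/63.8 = 0.501505 − 0.454545 = 0.046960.
Hence σ₀² = 1/0.046960 ≈ 21.3.

σ₀² = 21.3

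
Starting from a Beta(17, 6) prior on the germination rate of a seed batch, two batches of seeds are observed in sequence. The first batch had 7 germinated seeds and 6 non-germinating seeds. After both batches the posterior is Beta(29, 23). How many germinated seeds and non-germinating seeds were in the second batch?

Sequential conjugate updates are equivalent to a single update on the pooled data, so total successes = posterior α − prior α and total failures = posterior β − prior β.
Total across both batches: 29−17=12 germinated seeds, 23−6=17 non-germinating seeds.
Subtract the first batch: 12−7=5 germinated seeds and 17−6=11 non-germinating seeds.

5 germinated seeds and 11 non-germinating seeds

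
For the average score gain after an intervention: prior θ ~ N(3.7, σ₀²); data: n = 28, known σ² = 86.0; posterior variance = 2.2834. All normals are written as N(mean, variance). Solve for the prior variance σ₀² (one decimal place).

σ₀² = 8.9

For the Normal–Normal model with known σ², precisions add: τ_n = τ₀ + n/σ².
So 1/σ₀² = 1/2.2834 − 28/86.0 = 0.437943 − 0.325581 = 0.112362.
Hence σ₀² = 1/0.112362 ≈ 8.9.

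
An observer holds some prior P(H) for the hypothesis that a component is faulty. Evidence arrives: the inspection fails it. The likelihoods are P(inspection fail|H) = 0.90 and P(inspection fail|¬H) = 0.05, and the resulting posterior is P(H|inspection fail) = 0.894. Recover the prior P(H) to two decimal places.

In odds form, posterior odds = prior odds × likelihood ratio, so prior odds = posterior odds ÷ LR.
Posterior odds = 0.894/(1−0.894) = 8.4340. LR = 0.90/0.05 = 18.0000.
Prior odds = 8.4340/18.0000 = 0.4686, so P(H) = 0.4686/(1+0.4686) ≈ 0.32.

P(H) = 0.32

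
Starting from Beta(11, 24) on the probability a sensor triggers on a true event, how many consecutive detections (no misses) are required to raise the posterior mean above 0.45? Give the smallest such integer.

After k detections and 0 misses the posterior is Beta(11+k, 24), with mean (11+k)/(11+24+k).
Set (11+k)/(35+k) > 0.45 and solve: k > (0.45·35 − 11)/(1 − 0.45) = 8.636.
The smallest integer exceeding 8.636 is 9, and checking k=9: (20)/(44) = 0.4545 > 0.45.

k = 9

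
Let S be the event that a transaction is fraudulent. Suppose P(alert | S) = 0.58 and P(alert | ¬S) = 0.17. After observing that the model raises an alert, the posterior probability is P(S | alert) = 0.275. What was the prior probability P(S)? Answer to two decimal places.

In odds form, posterior odds = prior odds × likelihood ratio, so prior odds = posterior odds ÷ LR.
Posterior odds = 0.275/(1−0.275) = 0.3793. LR = 0.58/0.17 = 3.4118.
Prior odds = 0.3793/3.4118 = 0.1112, so P(S) = 0.1112/(1+0.1112) ≈ 0.10.

P(S) = 0.10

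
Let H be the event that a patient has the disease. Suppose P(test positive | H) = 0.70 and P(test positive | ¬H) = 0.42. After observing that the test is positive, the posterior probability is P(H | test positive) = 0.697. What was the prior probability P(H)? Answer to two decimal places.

Bayes' rule in odds form gives O(H|E) = O(H)·[P(E|H)/P(E|¬H)], hence O(H) = O(H|E)/LR.
Posterior odds = 0.697/(1−0.697) = 2.3003. LR = 0.70/0.42 = 1.6667.
Prior odds = 2.3003/1.6667 = 1.3802, so P(H) = 1.3802/(1+1.3802) ≈ 0.58.

P(H) = 0.58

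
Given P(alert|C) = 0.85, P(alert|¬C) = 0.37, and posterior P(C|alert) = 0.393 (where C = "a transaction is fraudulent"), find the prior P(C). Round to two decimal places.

Bayes' rule in odds form gives O(C|E) = O(C)·[P(E|C)/P(E|¬C)], hence O(C) = O(C|E)/LR.
Posterior odds = 0.393/(1−0.393) = 0.6474. LR = 0.85/0.37 = 2.2973.
Prior odds = 0.6474/2.2973 = 0.2818, so P(C) = 0.2818/(1+0.2818) ≈ 0.22.

P(C) = 0.22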